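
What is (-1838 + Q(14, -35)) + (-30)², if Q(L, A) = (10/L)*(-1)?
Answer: -6571/7 ≈ -938.71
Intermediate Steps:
Q(L, A) = -10/L
(-1838 + Q(14, -35)) + (-30)² = (-1838 - 10/14) + (-30)² = (-1838 - 10*1/14) + 900 = (-1838 - 5/7) + 900 = -12871/7 + 900 = -6571/7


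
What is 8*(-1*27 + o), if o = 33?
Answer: 48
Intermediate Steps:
8*(-1*27 + o) = 8*(-1*27 + 33) = 8*(-27 + 33) = 8*6 = 48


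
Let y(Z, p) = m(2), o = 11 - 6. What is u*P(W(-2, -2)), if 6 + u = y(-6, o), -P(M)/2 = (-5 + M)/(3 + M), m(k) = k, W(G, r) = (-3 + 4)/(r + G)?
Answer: -168/11 ≈ -15.273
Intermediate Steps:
o = 5
W(G, r) = 1/(G + r)
y(Z, p) = 2
P(M) = -2*(-5 + M)/(3 + M)
u = -4 (u = -6 + 2 = -4)
u*P(W(-2, -2)) = -8*(5 - 1/(-2 - 2))/(3 + 1/(-2 - 2)) = -8*(5 - 1/(-4))/(3 + 1/(-4)) = -8*(5 - 1*(-1/4))/(3 - 1/4) = -8*(5 + 1/4)/11/4 = -8*4*21/(11*4) = -4*42/11 = -168/11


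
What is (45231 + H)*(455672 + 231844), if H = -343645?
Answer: -205164399624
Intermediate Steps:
(45231 + H)*(455672 + 231844) = (45231 - 343645)*(455672 + 231844) = -298414*687516 = -205164399624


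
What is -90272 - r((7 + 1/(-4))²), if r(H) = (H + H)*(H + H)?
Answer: -6308849/64 ≈ -98576.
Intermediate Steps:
r(H) = 4*H² (r(H) = (2*H)*(2*H) = 4*H²)
-90272 - r((7 + 1/(-4))²) = -90272 - 4*((7 + 1/(-4))²)² = -90272 - 4*((7 - ¼)²)² = -90272 - 4*((27/4)²)² = -90272 - 4*(729/16)² = -90272 - 4*531441/256 = -90272 - 1*531441/64 = -90272 - 531441/64 = -6308849/64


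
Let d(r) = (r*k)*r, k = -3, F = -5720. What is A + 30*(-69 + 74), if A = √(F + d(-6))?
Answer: 150 + 2*I*√1457 ≈ 150.0 + 76.341*I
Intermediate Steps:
d(r) = -3*r² (d(r) = (r*(-3))*r = (-3*r)*r = -3*r²)
A = 2*I*√1457 (A = √(-5720 - 3*(-6)²) = √(-5720 - 3*36) = √(-5720 - 108) = √(-5828) = 2*I*√1457 ≈ 76.341*I)
A + 30*(-69 + 74) = 2*I*√1457 + 30*(-69 + 74) = 2*I*√1457 + 30*5 = 2*I*√1457 + 150 = 150 + 2*I*√1457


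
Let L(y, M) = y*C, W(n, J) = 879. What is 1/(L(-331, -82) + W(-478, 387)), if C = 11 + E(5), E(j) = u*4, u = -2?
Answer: -1/114 ≈ -0.0087719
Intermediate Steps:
E(j) = -8 (E(j) = -2*4 = -8)
C = 3 (C = 11 - 8 = 3)
L(y, M) = 3*y (L(y, M) = y*3 = 3*y)
1/(L(-331, -82) + W(-478, 387)) = 1/(3*(-331) + 879) = 1/(-993 + 879) = 1/(-114) = -1/114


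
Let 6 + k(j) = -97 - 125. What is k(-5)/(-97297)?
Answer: 228/97297 ≈ 0.0023433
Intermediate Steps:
k(j) = -228 (k(j) = -6 + (-97 - 125) = -6 - 222 = -228)
k(-5)/(-97297) = -228/(-97297) = -228*(-1/97297) = 228/97297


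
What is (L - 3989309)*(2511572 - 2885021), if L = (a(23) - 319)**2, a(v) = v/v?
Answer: 1452038800065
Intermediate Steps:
a(v) = 1
L = 101124 (L = (1 - 319)**2 = (-318)**2 = 101124)
(L - 3989309)*(2511572 - 2885021) = (101124 - 3989309)*(2511572 - 2885021) = -3888185*(-373449) = 1452038800065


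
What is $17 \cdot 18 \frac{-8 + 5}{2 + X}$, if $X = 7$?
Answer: $-102$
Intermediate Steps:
$17 \cdot 18 \frac{-8 + 5}{2 + X} = 17 \cdot 18 \frac{-8 + 5}{2 + 7} = 306 \left(- \frac{3}{9}\right) = 306 \left(\left(-3\right) \frac{1}{9}\right) = 306 \left(- \frac{1}{3}\right) = -102$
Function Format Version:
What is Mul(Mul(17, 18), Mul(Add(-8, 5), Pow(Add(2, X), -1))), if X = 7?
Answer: -102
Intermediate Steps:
Mul(Mul(17, 18), Mul(Add(-8, 5), Pow(Add(2, X), -1))) = Mul(Mul(17, 18), Mul(Add(-8, 5), Pow(Add(2, 7), -1))) = Mul(306, Mul(-3, Pow(9, -1))) = Mul(306, Mul(-3, Rational(1, 9))) = Mul(306, Rational(-1, 3)) = -102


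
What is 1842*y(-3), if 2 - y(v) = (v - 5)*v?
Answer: -40524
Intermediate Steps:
y(v) = 2 - v*(-5 + v) (y(v) = 2 - (v - 5)*v = 2 - (-5 + v)*v = 2 - v*(-5 + v))
1842*y(-3) = 1842*(2 - 1*(-3)**2 + 5*(-3)) = 1842*(2 - 1*9 - 15) = 1842*(2 - 9 - 15) = 1842*(-22) = -40524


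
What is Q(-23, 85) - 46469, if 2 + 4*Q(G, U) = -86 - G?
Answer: -185941/4 ≈ -46485.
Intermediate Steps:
Q(G, U) = -22 - G/4 (Q(G, U) = -½ + (-86 - G)/4 = -½ + (-43/2 - G/4) = -22 - G/4)
Q(-23, 85) - 46469 = (-22 - ¼*(-23)) - 46469 = (-22 + 23/4) - 46469 = -65/4 - 46469 = -185941/4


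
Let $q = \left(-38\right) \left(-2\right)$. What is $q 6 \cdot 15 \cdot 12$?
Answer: $82080$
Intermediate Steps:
$q = 76$
$q 6 \cdot 15 \cdot 12 = 76 \cdot 6 \cdot 15 \cdot 12 = 76 \cdot 90 \cdot 12 = 76 \cdot 1080 = 82080$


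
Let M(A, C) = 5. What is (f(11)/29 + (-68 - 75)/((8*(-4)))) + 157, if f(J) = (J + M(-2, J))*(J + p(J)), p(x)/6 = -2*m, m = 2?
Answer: 143187/928 ≈ 154.30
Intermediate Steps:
p(x) = -24 (p(x) = 6*(-2*2) = 6*(-4) = -24)
f(J) = (-24 + J)*(5 + J) (f(J) = (J + 5)*(J - 24) = (5 + J)*(-24 + J) = (-24 + J)*(5 + J))
(f(11)/29 + (-68 - 75)/((8*(-4)))) + 157 = ((-120 + 11² - 19*11)/29 + (-68 - 75)/((8*(-4)))) + 157 = ((-120 + 121 - 209)*(1/29) - 143/(-32)) + 157 = (-208*1/29 - 143*(-1/32)) + 157 = (-208/29 + 143/32) + 157 = -2509/928 + 157 = 143187/928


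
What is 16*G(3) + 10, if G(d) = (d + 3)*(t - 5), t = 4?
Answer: -86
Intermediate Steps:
G(d) = -3 - d (G(d) = (d + 3)*(4 - 5) = (3 + d)*(-1) = -3 - d)
16*G(3) + 10 = 16*(-3 - 1*3) + 10 = 16*(-3 - 3) + 10 = 16*(-6) + 10 = -96 + 10 = -86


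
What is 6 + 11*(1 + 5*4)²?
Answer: 4857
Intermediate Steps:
6 + 11*(1 + 5*4)² = 6 + 11*(1 + 20)² = 6 + 11*21² = 6 + 11*441 = 6 + 4851 = 4857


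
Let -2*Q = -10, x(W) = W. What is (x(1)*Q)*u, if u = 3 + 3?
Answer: 30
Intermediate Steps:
u = 6
Q = 5 (Q = -1/2*(-10) = 5)
(x(1)*Q)*u = (1*5)*6 = 5*6 = 30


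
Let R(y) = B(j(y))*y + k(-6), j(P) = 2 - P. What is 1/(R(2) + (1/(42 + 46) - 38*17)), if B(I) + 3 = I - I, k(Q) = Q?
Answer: -88/57903 ≈ -0.0015198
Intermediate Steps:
B(I) = -3 (B(I) = -3 + (I - I) = -3 + 0 = -3)
R(y) = -6 - 3*y (R(y) = -3*y - 6 = -6 - 3*y)
1/(R(2) + (1/(42 + 46) - 38*17)) = 1/((-6 - 3*2) + (1/(42 + 46) - 38*17)) = 1/((-6 - 6) + (1/88 - 646)) = 1/(-12 + (1/88 - 646)) = 1/(-12 - 56847/88) = 1/(-57903/88) = -88/57903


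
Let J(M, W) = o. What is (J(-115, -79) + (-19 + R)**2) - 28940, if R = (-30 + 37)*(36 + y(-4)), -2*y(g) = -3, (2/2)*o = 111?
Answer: 121853/4 ≈ 30463.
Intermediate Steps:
o = 111
y(g) = 3/2 (y(g) = -1/2*(-3) = 3/2)
R = 525/2 (R = (-30 + 37)*(36 + 3/2) = 7*(75/2) = 525/2 ≈ 262.50)
J(M, W) = 111
(J(-115, -79) + (-19 + R)**2) - 28940 = (111 + (-19 + 525/2)**2) - 28940 = (111 + (487/2)**2) - 28940 = (111 + 237169/4) - 28940 = 237613/4 - 28940 = 121853/4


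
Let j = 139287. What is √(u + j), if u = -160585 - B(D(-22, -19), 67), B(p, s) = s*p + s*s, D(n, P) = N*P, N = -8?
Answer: I*√35971 ≈ 189.66*I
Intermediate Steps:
D(n, P) = -8*P
B(p, s) = s² + p*s (B(p, s) = p*s + s² = s² + p*s)
u = -175258 (u = -160585 - 67*(-8*(-19) + 67) = -160585 - 67*(152 + 67) = -160585 - 67*219 = -160585 - 1*14673 = -160585 - 14673 = -175258)
√(u + j) = √(-175258 + 139287) = √(-35971) = I*√35971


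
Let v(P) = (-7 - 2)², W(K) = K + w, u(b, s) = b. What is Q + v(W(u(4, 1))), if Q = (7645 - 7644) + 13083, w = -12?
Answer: 13165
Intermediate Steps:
W(K) = -12 + K (W(K) = K - 12 = -12 + K)
v(P) = 81 (v(P) = (-9)² = 81)
Q = 13084 (Q = 1 + 13083 = 13084)
Q + v(W(u(4, 1))) = 13084 + 81 = 13165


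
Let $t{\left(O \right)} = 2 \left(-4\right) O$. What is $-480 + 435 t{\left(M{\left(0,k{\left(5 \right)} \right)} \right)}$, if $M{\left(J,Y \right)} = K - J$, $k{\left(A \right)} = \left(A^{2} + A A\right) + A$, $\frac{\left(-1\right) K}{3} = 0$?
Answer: $-480$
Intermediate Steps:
$K = 0$ ($K = \left(-3\right) 0 = 0$)
$k{\left(A \right)} = A + 2 A^{2}$ ($k{\left(A \right)} = \left(A^{2} + A^{2}\right) + A = 2 A^{2} + A = A + 2 A^{2}$)
$M{\left(J,Y \right)} = - J$ ($M{\left(J,Y \right)} = 0 - J = - J$)
$t{\left(O \right)} = - 8 O$
$-480 + 435 t{\left(M{\left(0,k{\left(5 \right)} \right)} \right)} = -480 + 435 \left(- 8 \left(\left(-1\right) 0\right)\right) = -480 + 435 \left(\left(-8\right) 0\right) = -480 + 435 \cdot 0 = -480 + 0 = -480$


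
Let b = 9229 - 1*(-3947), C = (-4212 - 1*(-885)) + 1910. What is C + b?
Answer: 11759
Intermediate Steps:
C = -1417 (C = (-4212 + 885) + 1910 = -3327 + 1910 = -1417)
b = 13176 (b = 9229 + 3947 = 13176)
C + b = -1417 + 13176 = 11759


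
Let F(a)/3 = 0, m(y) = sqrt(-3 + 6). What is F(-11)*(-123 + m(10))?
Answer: 0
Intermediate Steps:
m(y) = sqrt(3)
F(a) = 0 (F(a) = 3*0 = 0)
F(-11)*(-123 + m(10)) = 0*(-123 + sqrt(3)) = 0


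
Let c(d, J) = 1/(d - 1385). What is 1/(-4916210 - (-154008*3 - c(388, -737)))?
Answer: -997/4440823443 ≈ -2.2451e-7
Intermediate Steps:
c(d, J) = 1/(-1385 + d)
1/(-4916210 - (-154008*3 - c(388, -737))) = 1/(-4916210 - (-154008*3 - 1/(-1385 + 388))) = 1/(-4916210 - (-4278*108 - 1/(-997))) = 1/(-4916210 - (-462024 - 1*(-1/997))) = 1/(-4916210 - (-462024 + 1/997)) = 1/(-4916210 - 1*(-460637927/997)) = 1/(-4916210 + 460637927/997) = 1/(-4440823443/997) = -997/4440823443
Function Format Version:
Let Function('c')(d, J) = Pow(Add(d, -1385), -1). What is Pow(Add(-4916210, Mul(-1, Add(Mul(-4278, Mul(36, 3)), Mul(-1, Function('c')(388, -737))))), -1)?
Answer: Rational(-997, 4440823443) ≈ -2.2451e-7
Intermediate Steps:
Function('c')(d, J) = Pow(Add(-1385, d), -1)
Pow(Add(-4916210, Mul(-1, Add(Mul(-4278, Mul(36, 3)), Mul(-1, Function('c')(388, -737))))), -1) = Pow(Add(-4916210, Mul(-1, Add(Mul(-4278, Mul(36, 3)), Mul(-1, Pow(Add(-1385, 388), -1))))), -1) = Pow(Add(-4916210, Mul(-1, Add(Mul(-4278, 108), Mul(-1, Pow(-997, -1))))), -1) = Pow(Add(-4916210, Mul(-1, Add(-462024, Mul(-1, Rational(-1, 997))))), -1) = Pow(Add(-4916210, Mul(-1, Add(-462024, Rational(1, 997)))), -1) = Pow(Add(-4916210, Mul(-1, Rational(-460637927, 997))), -1) = Pow(Add(-4916210, Rational(460637927, 997)), -1) = Pow(Rational(-4440823443, 997), -1) = Rational(-997, 4440823443)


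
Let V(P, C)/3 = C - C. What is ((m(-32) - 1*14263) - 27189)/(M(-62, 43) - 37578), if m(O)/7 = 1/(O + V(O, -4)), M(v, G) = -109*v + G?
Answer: 442157/328288 ≈ 1.3469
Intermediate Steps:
V(P, C) = 0 (V(P, C) = 3*(C - C) = 3*0 = 0)
M(v, G) = G - 109*v
m(O) = 7/O (m(O) = 7/(O + 0) = 7/O)
((m(-32) - 1*14263) - 27189)/(M(-62, 43) - 37578) = ((7/(-32) - 1*14263) - 27189)/((43 - 109*(-62)) - 37578) = ((7*(-1/32) - 14263) - 27189)/((43 + 6758) - 37578) = ((-7/32 - 14263) - 27189)/(6801 - 37578) = (-456423/32 - 27189)/(-30777) = -1326471/32*(-1/30777) = 442157/328288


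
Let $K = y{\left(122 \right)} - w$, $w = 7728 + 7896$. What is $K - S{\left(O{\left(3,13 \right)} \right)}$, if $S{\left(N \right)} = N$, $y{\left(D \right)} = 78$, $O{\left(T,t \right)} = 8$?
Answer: $-15554$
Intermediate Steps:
$w = 15624$
$K = -15546$ ($K = 78 - 15624 = -15546$)
$K - S{\left(O{\left(3,13 \right)} \right)} = -15546 - 8 = -15554$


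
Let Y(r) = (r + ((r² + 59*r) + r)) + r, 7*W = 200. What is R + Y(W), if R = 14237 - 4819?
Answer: 588282/49 ≈ 12006.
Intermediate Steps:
W = 200/7 (W = (⅐)*200 = 200/7 ≈ 28.571)
R = 9418
Y(r) = r² + 62*r (Y(r) = (r + (r² + 60*r)) + r = (r² + 61*r) + r = r² + 62*r)
R + Y(W) = 9418 + 200*(62 + 200/7)/7 = 9418 + (200/7)*(634/7) = 9418 + 126800/49 = 588282/49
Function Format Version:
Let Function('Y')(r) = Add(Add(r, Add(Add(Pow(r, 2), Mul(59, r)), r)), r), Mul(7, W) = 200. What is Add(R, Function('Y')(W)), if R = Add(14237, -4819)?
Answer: Rational(588282, 49) ≈ 12006.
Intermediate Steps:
W = Rational(200, 7) (W = Mul(Rational(1, 7), 200) = Rational(200, 7) ≈ 28.571)
R = 9418
Function('Y')(r) = Add(Pow(r, 2), Mul(62, r)) (Function('Y')(r) = Add(Add(r, Add(Pow(r, 2), Mul(60, r))), r) = Add(Add(Pow(r, 2), Mul(61, r)), r) = Add(Pow(r, 2), Mul(62, r)))
Add(R, Function('Y')(W)) = Add(9418, Mul(Rational(200, 7), Add(62, Rational(200, 7)))) = Add(9418, Mul(Rational(200, 7), Rational(634, 7))) = Add(9418, Rational(126800, 49)) = Rational(588282, 49)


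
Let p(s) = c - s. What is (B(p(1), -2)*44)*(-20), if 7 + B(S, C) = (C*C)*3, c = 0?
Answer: -4400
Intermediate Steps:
p(s) = -s (p(s) = 0 - s = -s)
B(S, C) = -7 + 3*C² (B(S, C) = -7 + (C*C)*3 = -7 + C²*3 = -7 + 3*C²)
(B(p(1), -2)*44)*(-20) = ((-7 + 3*(-2)²)*44)*(-20) = ((-7 + 3*4)*44)*(-20) = ((-7 + 12)*44)*(-20) = (5*44)*(-20) = 220*(-20) = -4400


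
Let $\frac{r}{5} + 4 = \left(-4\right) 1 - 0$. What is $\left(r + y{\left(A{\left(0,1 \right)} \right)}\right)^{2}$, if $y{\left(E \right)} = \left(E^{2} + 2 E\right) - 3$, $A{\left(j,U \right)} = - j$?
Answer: $1849$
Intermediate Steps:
$y{\left(E \right)} = -3 + E^{2} + 2 E$
$r = -40$ ($r = -20 + 5 \left(\left(-4\right) 1 - 0\right) = -20 + 5 \left(-4 + 0\right) = -20 + 5 \left(-4\right) = -20 - 20 = -40$)
$\left(r + y{\left(A{\left(0,1 \right)} \right)}\right)^{2} = \left(-40 + \left(-3 + \left(\left(-1\right) 0\right)^{2} + 2 \left(\left(-1\right) 0\right)\right)\right)^{2} = \left(-40 + \left(-3 + 0^{2} + 2 \cdot 0\right)\right)^{2} = \left(-40 + \left(-3 + 0 + 0\right)\right)^{2} = \left(-40 - 3\right)^{2} = \left(-43\right)^{2} = 1849$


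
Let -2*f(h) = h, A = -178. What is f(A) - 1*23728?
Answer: -23639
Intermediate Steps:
f(h) = -h/2
f(A) - 1*23728 = -1/2*(-178) - 1*23728 = 89 - 23728 = -23639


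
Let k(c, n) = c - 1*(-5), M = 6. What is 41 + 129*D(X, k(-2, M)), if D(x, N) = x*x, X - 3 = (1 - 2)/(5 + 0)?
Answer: 26309/25 ≈ 1052.4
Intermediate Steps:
X = 14/5 (X = 3 + (1 - 2)/(5 + 0) = 3 - 1/5 = 3 - 1*⅕ = 3 - ⅕ = 14/5 ≈ 2.8000)
k(c, n) = 5 + c (k(c, n) = c + 5 = 5 + c)
D(x, N) = x²
41 + 129*D(X, k(-2, M)) = 41 + 129*(14/5)² = 41 + 129*(196/25) = 41 + 25284/25 = 26309/25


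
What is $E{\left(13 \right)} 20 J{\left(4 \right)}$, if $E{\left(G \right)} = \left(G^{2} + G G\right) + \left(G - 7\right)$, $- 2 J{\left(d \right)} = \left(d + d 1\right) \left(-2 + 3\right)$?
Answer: $-27520$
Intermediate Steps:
$J{\left(d \right)} = - d$ ($J{\left(d \right)} = - \frac{\left(d + d 1\right) \left(-2 + 3\right)}{2} = - \frac{\left(d + d\right) 1}{2} = - \frac{2 d 1}{2} = - \frac{2 d}{2} = - d$)
$E{\left(G \right)} = -7 + G + 2 G^{2}$ ($E{\left(G \right)} = \left(G^{2} + G^{2}\right) + \left(G - 7\right) = 2 G^{2} + \left(-7 + G\right) = -7 + G + 2 G^{2}$)
$E{\left(13 \right)} 20 J{\left(4 \right)} = \left(-7 + 13 + 2 \cdot 13^{2}\right) 20 \left(\left(-1\right) 4\right) = \left(-7 + 13 + 2 \cdot 169\right) 20 \left(-4\right) = \left(-7 + 13 + 338\right) 20 \left(-4\right) = 344 \cdot 20 \left(-4\right) = 6880 \left(-4\right) = -27520$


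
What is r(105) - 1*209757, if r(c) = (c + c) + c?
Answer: -209442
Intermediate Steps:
r(c) = 3*c (r(c) = 2*c + c = 3*c)
r(105) - 1*209757 = 3*105 - 1*209757 = 315 - 209757 = -209442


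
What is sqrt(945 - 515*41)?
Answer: I*sqrt(20170) ≈ 142.02*I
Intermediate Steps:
sqrt(945 - 515*41) = sqrt(945 - 21115) = sqrt(-20170) = I*sqrt(20170)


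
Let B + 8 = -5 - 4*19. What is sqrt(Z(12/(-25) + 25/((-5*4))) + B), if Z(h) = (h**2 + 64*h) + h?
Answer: I*sqrt(1984571)/100 ≈ 14.087*I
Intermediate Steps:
B = -89 (B = -8 + (-5 - 4*19) = -8 + (-5 - 76) = -8 - 81 = -89)
Z(h) = h**2 + 65*h
sqrt(Z(12/(-25) + 25/((-5*4))) + B) = sqrt((12/(-25) + 25/((-5*4)))*(65 + (12/(-25) + 25/((-5*4)))) - 89) = sqrt((12*(-1/25) + 25/(-20))*(65 + (12*(-1/25) + 25/(-20))) - 89) = sqrt((-12/25 + 25*(-1/20))*(65 + (-12/25 + 25*(-1/20))) - 89) = sqrt((-12/25 - 5/4)*(65 + (-12/25 - 5/4)) - 89) = sqrt(-173*(65 - 173/100)/100 - 89) = sqrt(-173/100*6327/100 - 89) = sqrt(-1094571/10000 - 89) = sqrt(-1984571/10000) = I*sqrt(1984571)/100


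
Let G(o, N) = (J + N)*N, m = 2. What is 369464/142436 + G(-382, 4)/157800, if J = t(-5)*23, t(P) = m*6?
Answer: 365380922/140477505 ≈ 2.6010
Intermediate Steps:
t(P) = 12 (t(P) = 2*6 = 12)
J = 276 (J = 12*23 = 276)
G(o, N) = N*(276 + N) (G(o, N) = (276 + N)*N = N*(276 + N))
369464/142436 + G(-382, 4)/157800 = 369464/142436 + (4*(276 + 4))/157800 = 369464*(1/142436) + (4*280)*(1/157800) = 92366/35609 + 1120*(1/157800) = 92366/35609 + 28/3945 = 365380922/140477505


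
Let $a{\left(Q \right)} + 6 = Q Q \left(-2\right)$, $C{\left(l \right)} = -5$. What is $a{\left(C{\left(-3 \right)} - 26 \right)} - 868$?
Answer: $-2796$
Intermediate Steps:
$a{\left(Q \right)} = -6 - 2 Q^{2}$ ($a{\left(Q \right)} = -6 + Q Q \left(-2\right) = -6 + Q^{2} \left(-2\right) = -6 - 2 Q^{2}$)
$a{\left(C{\left(-3 \right)} - 26 \right)} - 868 = \left(-6 - 2 \left(-5 - 26\right)^{2}\right) - 868 = \left(-6 - 2 \left(-31\right)^{2}\right) - 868 = \left(-6 - 1922\right) - 868 = -1928 - 868 = -2796$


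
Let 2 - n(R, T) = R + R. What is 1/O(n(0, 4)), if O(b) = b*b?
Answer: 1/4 ≈ 0.25000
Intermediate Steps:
n(R, T) = 2 - 2*R (n(R, T) = 2 - (R + R) = 2 - 2*R)
O(b) = b**2
1/O(n(0, 4)) = 1/((2 - 2*0)**2) = 1/((2 + 0)**2) = 1/(2**2) = 1/4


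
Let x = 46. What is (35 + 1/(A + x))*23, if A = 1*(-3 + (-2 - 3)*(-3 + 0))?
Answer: 46713/58 ≈ 805.40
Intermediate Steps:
A = 12 (A = 1*(-3 - 5*(-3)) = 1*(-3 + 15) = 1*12 = 12)
(35 + 1/(A + x))*23 = (35 + 1/(12 + 46))*23 = (35 + 1/58)*23 = (2031/58)*23 = 46713/58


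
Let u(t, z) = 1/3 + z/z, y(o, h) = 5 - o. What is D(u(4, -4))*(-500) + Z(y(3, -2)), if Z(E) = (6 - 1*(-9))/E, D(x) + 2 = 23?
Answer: -20985/2 ≈ -10493.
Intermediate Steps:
u(t, z) = 4/3 (u(t, z) = 1*(1/3) + 1 = 1/3 + 1 = 4/3)
D(x) = 21 (D(x) = -2 + 23 = 21)
Z(E) = 15/E (Z(E) = (6 + 9)/E = 15/E)
D(u(4, -4))*(-500) + Z(y(3, -2)) = 21*(-500) + 15/(5 - 1*3) = -10500 + 15/(5 - 3) = -10500 + 15/2 = -20985/2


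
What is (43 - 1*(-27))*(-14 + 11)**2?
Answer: 630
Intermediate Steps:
(43 - 1*(-27))*(-14 + 11)**2 = (43 + 27)*(-3)**2 = 70*9 = 630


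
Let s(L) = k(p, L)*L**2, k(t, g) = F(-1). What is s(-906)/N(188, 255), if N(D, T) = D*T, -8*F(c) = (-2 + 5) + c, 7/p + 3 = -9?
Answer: -68403/15980 ≈ -4.2805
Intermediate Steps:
p = -7/12 (p = 7/(-3 - 9) = 7/(-12) = 7*(-1/12) = -7/12 ≈ -0.58333)
F(c) = -3/8 - c/8 (F(c) = -((-2 + 5) + c)/8 = -(3 + c)/8 = -3/8 - c/8)
k(t, g) = -1/4 (k(t, g) = -3/8 - 1/8*(-1) = -3/8 + 1/8 = -1/4)
s(L) = -L**2/4
s(-906)/N(188, 255) = (-1/4*(-906)**2)/((188*255)) = -1/4*820836/47940 = -205209*1/47940 = -68403/15980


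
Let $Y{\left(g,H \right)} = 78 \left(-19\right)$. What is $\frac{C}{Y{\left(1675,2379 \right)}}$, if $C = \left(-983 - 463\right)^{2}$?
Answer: $- \frac{348486}{247} \approx -1410.9$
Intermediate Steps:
$Y{\left(g,H \right)} = -1482$
$C = 2090916$ ($C = \left(-1446\right)^{2} = 2090916$)
$\frac{C}{Y{\left(1675,2379 \right)}} = \frac{2090916}{-1482} = 2090916 \left(- \frac{1}{1482}\right) = - \frac{348486}{247}$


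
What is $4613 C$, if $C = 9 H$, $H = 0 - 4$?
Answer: $-166068$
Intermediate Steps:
$H = -4$
$C = -36$ ($C = 9 \left(-4\right) = -36$)
$4613 C = 4613 \left(-36\right) = -166068$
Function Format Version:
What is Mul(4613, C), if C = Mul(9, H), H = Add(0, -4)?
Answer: -166068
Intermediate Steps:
H = -4
C = -36 (C = Mul(9, -4) = -36)
Mul(4613, C) = Mul(4613, -36) = -166068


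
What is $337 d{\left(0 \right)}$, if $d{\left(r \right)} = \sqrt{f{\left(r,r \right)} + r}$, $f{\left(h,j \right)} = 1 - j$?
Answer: $337$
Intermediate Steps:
$d{\left(r \right)} = 1$ ($d{\left(r \right)} = \sqrt{\left(1 - r\right) + r} = \sqrt{1} = 1$)
$337 d{\left(0 \right)} = 337 \cdot 1 = 337$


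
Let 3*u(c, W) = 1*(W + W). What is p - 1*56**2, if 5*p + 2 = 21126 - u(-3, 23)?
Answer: 16286/15 ≈ 1085.7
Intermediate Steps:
u(c, W) = 2*W/3 (u(c, W) = (1*(W + W))/3 = (1*(2*W))/3 = (2*W)/3 = 2*W/3)
p = 63326/15 (p = -2/5 + (21126 - 2*23/3)/5 = -2/5 + (21126 - 1*46/3)/5 = -2/5 + (21126 - 46/3)/5 = -2/5 + (1/5)*(63332/3) = -2/5 + 63332/15 = 63326/15 ≈ 4221.7)
p - 1*56**2 = 63326/15 - 1*56**2 = 63326/15 - 1*3136 = 63326/15 - 3136 = 16286/15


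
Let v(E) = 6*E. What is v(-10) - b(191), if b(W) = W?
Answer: -251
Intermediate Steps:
v(-10) - b(191) = 6*(-10) - 1*191 = -60 - 191 = -251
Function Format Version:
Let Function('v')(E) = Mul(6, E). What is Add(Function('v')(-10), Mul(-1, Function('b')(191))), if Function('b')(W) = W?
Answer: -251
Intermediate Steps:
Add(Function('v')(-10), Mul(-1, Function('b')(191))) = Add(Mul(6, -10), Mul(-1, 191)) = Add(-60, -191) = -251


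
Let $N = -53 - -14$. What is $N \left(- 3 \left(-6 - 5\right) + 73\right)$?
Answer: $-4134$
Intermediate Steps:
$N = -39$ ($N = -53 + 14 = -39$)
$N \left(- 3 \left(-6 - 5\right) + 73\right) = - 39 \left(- 3 \left(-6 - 5\right) + 73\right) = - 39 \left(\left(-3\right) \left(-11\right) + 73\right) = - 39 \left(33 + 73\right) = \left(-39\right) 106 = -4134$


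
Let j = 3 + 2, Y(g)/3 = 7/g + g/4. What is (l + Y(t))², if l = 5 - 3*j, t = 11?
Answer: 49/1936 ≈ 0.025310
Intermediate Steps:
Y(g) = 21/g + 3*g/4 (Y(g) = 3*(7/g + g/4) = 21/g + 3*g/4)
j = 5
l = -10 (l = 5 - 3*5 = 5 - 15 = -10)
(l + Y(t))² = (-10 + (21/11 + (¾)*11))² = (-10 + (21*(1/11) + 33/4))² = (-10 + (21/11 + 33/4))² = (-10 + 447/44)² = (7/44)² = 49/1936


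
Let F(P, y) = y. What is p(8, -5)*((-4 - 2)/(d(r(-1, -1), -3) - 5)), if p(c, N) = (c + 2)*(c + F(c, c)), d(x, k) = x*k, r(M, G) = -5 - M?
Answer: -960/7 ≈ -137.14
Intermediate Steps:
d(x, k) = k*x
p(c, N) = 2*c*(2 + c) (p(c, N) = (c + 2)*(c + c) = (2 + c)*(2*c) = 2*c*(2 + c))
p(8, -5)*((-4 - 2)/(d(r(-1, -1), -3) - 5)) = (2*8*(2 + 8))*((-4 - 2)/(-3*(-5 - 1*(-1)) - 5)) = (2*8*10)*(-6/(-3*(-5 + 1) - 5)) = 160*(-6/(-3*(-4) - 5)) = 160*(-6/(12 - 5)) = 160*(-6/7) = -960/7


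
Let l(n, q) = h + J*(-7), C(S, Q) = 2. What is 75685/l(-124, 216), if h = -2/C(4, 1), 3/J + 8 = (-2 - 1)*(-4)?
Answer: -60548/5 ≈ -12110.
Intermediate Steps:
J = ¾ (J = 3/(-8 + (-2 - 1)*(-4)) = 3/(-8 - 3*(-4)) = 3/(-8 + 12) = 3/4 = 3*(¼) = ¾ ≈ 0.75000)
h = -1 (h = -2/2 = -2*½ = -1)
l(n, q) = -25/4 (l(n, q) = -1 + (¾)*(-7) = -1 - 21/4 = -25/4)
75685/l(-124, 216) = 75685/(-25/4) = 75685*(-4/25) = -60548/5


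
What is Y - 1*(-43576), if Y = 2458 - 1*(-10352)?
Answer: 56386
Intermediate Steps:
Y = 12810 (Y = 2458 + 10352 = 12810)
Y - 1*(-43576) = 12810 - 1*(-43576) = 12810 + 43576 = 56386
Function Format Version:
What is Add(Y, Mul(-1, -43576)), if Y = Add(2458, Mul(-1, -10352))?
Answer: 56386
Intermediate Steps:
Y = 12810 (Y = Add(2458, 10352) = 12810)
Add(Y, Mul(-1, -43576)) = Add(12810, Mul(-1, -43576)) = Add(12810, 43576) = 56386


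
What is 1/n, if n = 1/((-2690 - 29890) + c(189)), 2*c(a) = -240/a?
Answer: -2052580/63 ≈ -32581.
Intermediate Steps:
c(a) = -120/a (c(a) = (-240/a)/2 = -120/a)
n = -63/2052580 (n = 1/((-2690 - 29890) - 120/189) = 1/(-32580 - 120*1/189) = 1/(-32580 - 40/63) = 1/(-2052580/63) = -63/2052580 ≈ -3.0693e-5)
1/n = 1/(-63/2052580) = -2052580/63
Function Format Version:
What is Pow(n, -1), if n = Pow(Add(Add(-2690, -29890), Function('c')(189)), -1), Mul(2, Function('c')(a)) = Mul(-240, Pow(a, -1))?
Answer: Rational(-2052580, 63) ≈ -32581.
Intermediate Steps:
Function('c')(a) = Mul(-120, Pow(a, -1)) (Function('c')(a) = Mul(Rational(1, 2), Mul(-240, Pow(a, -1))) = Mul(-120, Pow(a, -1)))
n = Rational(-63, 2052580) (n = Pow(Add(Add(-2690, -29890), Mul(-120, Pow(189, -1))), -1) = Pow(Add(-32580, Mul(-120, Rational(1, 189))), -1) = Pow(Add(-32580, Rational(-40, 63)), -1) = Pow(Rational(-2052580, 63), -1) = Rational(-63, 2052580) ≈ -3.0693e-5)
Pow(n, -1) = Pow(Rational(-63, 2052580), -1) = Rational(-2052580, 63)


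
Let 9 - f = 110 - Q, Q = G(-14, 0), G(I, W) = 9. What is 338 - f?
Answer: 430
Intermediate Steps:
Q = 9
f = -92 (f = 9 - (110 - 1*9) = 9 - (110 - 9) = 9 - 1*101 = 9 - 101 = -92)
338 - f = 338 - 1*(-92) = 338 + 92 = 430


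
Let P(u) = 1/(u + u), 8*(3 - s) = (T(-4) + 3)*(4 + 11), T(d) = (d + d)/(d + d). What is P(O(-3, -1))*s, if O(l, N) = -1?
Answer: 9/4 ≈ 2.2500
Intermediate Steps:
T(d) = 1 (T(d) = (2*d)/((2*d)) = (2*d)*(1/(2*d)) = 1)
s = -9/2 (s = 3 - (1 + 3)*(4 + 11)/8 = 3 - 15/2 = -9/2 ≈ -4.5000)
P(u) = 1/(2*u)
P(O(-3, -1))*s = ((½)/(-1))*(-9/2) = ((½)*(-1))*(-9/2) = -½*(-9/2) = 9/4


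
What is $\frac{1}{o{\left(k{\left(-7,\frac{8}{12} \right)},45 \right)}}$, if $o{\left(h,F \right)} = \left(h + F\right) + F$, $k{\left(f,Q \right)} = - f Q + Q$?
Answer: $\frac{3}{286} \approx 0.01049$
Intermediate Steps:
$k{\left(f,Q \right)} = Q - Q f$ ($k{\left(f,Q \right)} = - Q f + Q = Q - Q f$)
$o{\left(h,F \right)} = h + 2 F$ ($o{\left(h,F \right)} = \left(F + h\right) + F = h + 2 F$)
$\frac{1}{o{\left(k{\left(-7,\frac{8}{12} \right)},45 \right)}} = \frac{1}{\frac{8}{12} \left(1 - -7\right) + 2 \cdot 45} = \frac{1}{8 \cdot \frac{1}{12} \left(1 + 7\right) + 90} = \frac{1}{\frac{2}{3} \cdot 8 + 90} = \frac{1}{\frac{16}{3} + 90} = \frac{1}{\frac{286}{3}} = \frac{3}{286}$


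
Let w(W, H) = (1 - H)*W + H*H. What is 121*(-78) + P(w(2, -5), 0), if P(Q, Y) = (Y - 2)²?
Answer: -9434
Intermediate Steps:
w(W, H) = H² + W*(1 - H) (w(W, H) = W*(1 - H) + H² = H² + W*(1 - H))
P(Q, Y) = (-2 + Y)²
121*(-78) + P(w(2, -5), 0) = 121*(-78) + (-2 + 0)² = -9438 + (-2)² = -9438 + 4 = -9434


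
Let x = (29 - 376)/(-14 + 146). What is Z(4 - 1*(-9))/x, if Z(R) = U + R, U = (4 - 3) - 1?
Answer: -1716/347 ≈ -4.9452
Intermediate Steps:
U = 0 (U = 1 - 1 = 0)
x = -347/132 ≈ -2.6288
Z(R) = R (Z(R) = 0 + R = R)
Z(4 - 1*(-9))/x = (4 - 1*(-9))/(-347/132) = (4 + 9)*(-132/347) = 13*(-132/347) = -1716/347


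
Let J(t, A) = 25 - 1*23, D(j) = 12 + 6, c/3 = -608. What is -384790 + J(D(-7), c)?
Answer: -384788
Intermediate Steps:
c = -1824 (c = 3*(-608) = -1824)
D(j) = 18
J(t, A) = 2 (J(t, A) = 25 - 23 = 2)
-384790 + J(D(-7), c) = -384790 + 2 = -384788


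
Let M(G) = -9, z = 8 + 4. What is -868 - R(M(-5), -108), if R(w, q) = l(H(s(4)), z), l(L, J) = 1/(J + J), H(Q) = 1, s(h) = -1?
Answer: -20833/24 ≈ -868.04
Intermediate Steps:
z = 12
l(L, J) = 1/(2*J)
R(w, q) = 1/24 (R(w, q) = (1/2)/12 = (1/2)*(1/12) = 1/24)
-868 - R(M(-5), -108) = -868 - 1*1/24 = -868 - 1/24 = -20833/24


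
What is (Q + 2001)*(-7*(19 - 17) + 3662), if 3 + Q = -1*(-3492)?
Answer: 20027520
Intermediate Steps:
Q = 3489 (Q = -3 - 1*(-3492) = -3 + 3492 = 3489)
(Q + 2001)*(-7*(19 - 17) + 3662) = (3489 + 2001)*(-7*(19 - 17) + 3662) = 5490*(-7*2 + 3662) = 5490*(-14 + 3662) = 5490*3648 = 20027520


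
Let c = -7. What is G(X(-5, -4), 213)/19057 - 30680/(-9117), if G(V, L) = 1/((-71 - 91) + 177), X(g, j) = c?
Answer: 2923346839/868713345 ≈ 3.3651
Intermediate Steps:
X(g, j) = -7
G(V, L) = 1/15 (G(V, L) = 1/(-162 + 177) = 1/15)
G(X(-5, -4), 213)/19057 - 30680/(-9117) = (1/15)/19057 - 30680/(-9117) = (1/15)*(1/19057) - 30680*(-1/9117) = 1/285855 + 30680/9117 = 2923346839/868713345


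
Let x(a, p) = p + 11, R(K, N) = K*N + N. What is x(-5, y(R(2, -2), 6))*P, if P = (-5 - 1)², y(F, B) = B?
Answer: 612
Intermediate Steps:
R(K, N) = N + K*N
x(a, p) = 11 + p
P = 36 (P = (-6)² = 36)
x(-5, y(R(2, -2), 6))*P = (11 + 6)*36 = 17*36 = 612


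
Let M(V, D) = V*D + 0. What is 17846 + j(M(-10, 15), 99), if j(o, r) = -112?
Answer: 17734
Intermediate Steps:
M(V, D) = D*V (M(V, D) = D*V + 0 = D*V)
17846 + j(M(-10, 15), 99) = 17846 - 112 = 17734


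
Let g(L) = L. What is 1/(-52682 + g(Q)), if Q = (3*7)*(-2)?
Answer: -1/52724 ≈ -1.8967e-5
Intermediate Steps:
Q = -42 (Q = 21*(-2) = -42)
1/(-52682 + g(Q)) = 1/(-52682 - 42) = 1/(-52724) = -1/52724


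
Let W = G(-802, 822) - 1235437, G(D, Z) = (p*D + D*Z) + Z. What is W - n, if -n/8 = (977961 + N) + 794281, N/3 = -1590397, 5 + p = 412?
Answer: -26211865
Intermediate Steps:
p = 407 (p = -5 + 412 = 407)
N = -4771191 (N = 3*(-1590397) = -4771191)
G(D, Z) = Z + 407*D + D*Z (G(D, Z) = (407*D + D*Z) + Z = Z + 407*D + D*Z)
W = -2220273 (W = (822 + 407*(-802) - 802*822) - 1235437 = (822 - 326414 - 659244) - 1235437 = -984836 - 1235437 = -2220273)
n = 23991592 (n = -8*((977961 - 4771191) + 794281) = -8*(-3793230 + 794281) = -8*(-2998949) = 23991592)
W - n = -2220273 - 1*23991592 = -2220273 - 23991592 = -26211865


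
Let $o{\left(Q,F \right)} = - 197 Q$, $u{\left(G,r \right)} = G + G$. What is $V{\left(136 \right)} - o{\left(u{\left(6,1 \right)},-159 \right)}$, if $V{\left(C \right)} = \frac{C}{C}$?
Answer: $2365$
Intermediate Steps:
$V{\left(C \right)} = 1$
$u{\left(G,r \right)} = 2 G$
$V{\left(136 \right)} - o{\left(u{\left(6,1 \right)},-159 \right)} = 1 - - 197 \cdot 2 \cdot 6 = 1 - \left(-197\right) 12 = 1 - -2364 = 1 + 2364 = 2365$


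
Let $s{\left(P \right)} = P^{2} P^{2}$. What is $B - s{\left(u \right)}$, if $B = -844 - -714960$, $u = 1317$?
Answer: $-3008451377005$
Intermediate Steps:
$s{\left(P \right)} = P^{4}$
$B = 714116$ ($B = -844 + 714960 = 714116$)
$B - s{\left(u \right)} = 714116 - 1317^{4} = 714116 - 3008452091121 = -3008451377005$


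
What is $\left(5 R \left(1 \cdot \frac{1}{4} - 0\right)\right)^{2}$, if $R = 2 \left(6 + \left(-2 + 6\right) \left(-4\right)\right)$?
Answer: $625$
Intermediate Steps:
$R = -20$ ($R = 2 \left(6 + 4 \left(-4\right)\right) = 2 \left(6 - 16\right) = 2 \left(-10\right) = -20$)
$\left(5 R \left(1 \cdot \frac{1}{4} - 0\right)\right)^{2} = \left(5 \left(-20\right) \left(1 \cdot \frac{1}{4} - 0\right)\right)^{2} = \left(- 100 \left(1 \cdot \frac{1}{4} + 0\right)\right)^{2} = \left(- 100 \left(\frac{1}{4} + 0\right)\right)^{2} = \left(\left(-100\right) \frac{1}{4}\right)^{2} = \left(-25\right)^{2} = 625$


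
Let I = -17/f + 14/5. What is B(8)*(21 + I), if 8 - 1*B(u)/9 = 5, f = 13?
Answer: 39474/65 ≈ 607.29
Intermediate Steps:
B(u) = 27 (B(u) = 72 - 9*5 = 72 - 45 = 27)
I = 97/65 (I = -17/13 + 14/5 = 97/65 ≈ 1.4923)
B(8)*(21 + I) = 27*(21 + 97/65) = 27*(1462/65) = 39474/65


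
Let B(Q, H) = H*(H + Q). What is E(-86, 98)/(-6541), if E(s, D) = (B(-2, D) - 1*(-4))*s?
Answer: 809432/6541 ≈ 123.75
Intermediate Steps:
E(s, D) = s*(4 + D*(-2 + D)) (E(s, D) = (D*(D - 2) - 1*(-4))*s = (D*(-2 + D) + 4)*s = (4 + D*(-2 + D))*s = s*(4 + D*(-2 + D)))
E(-86, 98)/(-6541) = -86*(4 + 98*(-2 + 98))/(-6541) = -86*(4 + 98*96)*(-1/6541) = -86*(4 + 9408)*(-1/6541) = -86*9412*(-1/6541) = -809432*(-1/6541) = 809432/6541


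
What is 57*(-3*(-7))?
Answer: 1197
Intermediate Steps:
57*(-3*(-7)) = 57*21 = 1197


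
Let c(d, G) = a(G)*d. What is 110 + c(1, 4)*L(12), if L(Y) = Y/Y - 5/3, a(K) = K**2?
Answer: 298/3 ≈ 99.333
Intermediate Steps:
L(Y) = -2/3 (L(Y) = 1 - 5*1/3 = 1 - 5/3 = -2/3)
c(d, G) = d*G**2 (c(d, G) = G**2*d = d*G**2)
110 + c(1, 4)*L(12) = 110 + (1*4**2)*(-2/3) = 110 + (1*16)*(-2/3) = 110 + 16*(-2/3) = 110 - 32/3 = 298/3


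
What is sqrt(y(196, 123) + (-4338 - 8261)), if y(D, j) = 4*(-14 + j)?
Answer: I*sqrt(12163) ≈ 110.29*I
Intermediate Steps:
y(D, j) = -56 + 4*j
sqrt(y(196, 123) + (-4338 - 8261)) = sqrt((-56 + 4*123) + (-4338 - 8261)) = sqrt((-56 + 492) - 12599) = sqrt(436 - 12599) = sqrt(-12163) = I*sqrt(12163)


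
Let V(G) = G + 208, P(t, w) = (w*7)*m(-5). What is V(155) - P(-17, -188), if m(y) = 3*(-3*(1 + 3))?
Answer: -47013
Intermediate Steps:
m(y) = -36 (m(y) = 3*(-3*4) = 3*(-12) = -36)
P(t, w) = -252*w (P(t, w) = (w*7)*(-36) = (7*w)*(-36) = -252*w)
V(G) = 208 + G
V(155) - P(-17, -188) = (208 + 155) - (-252)*(-188) = 363 - 1*47376 = 363 - 47376 = -47013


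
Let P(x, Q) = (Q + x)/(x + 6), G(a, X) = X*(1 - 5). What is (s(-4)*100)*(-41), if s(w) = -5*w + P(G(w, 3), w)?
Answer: -278800/3 ≈ -92933.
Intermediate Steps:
G(a, X) = -4*X (G(a, X) = X*(-4) = -4*X)
P(x, Q) = (Q + x)/(6 + x)
s(w) = 2 - 31*w/6 (s(w) = -5*w + (w - 4*3)/(6 - 4*3) = -5*w + (w - 12)/(6 - 12) = -5*w + (-12 + w)/(-6) = -5*w - (-12 + w)/6 = -5*w + (2 - w/6) = 2 - 31*w/6)
(s(-4)*100)*(-41) = ((2 - 31/6*(-4))*100)*(-41) = ((2 + 62/3)*100)*(-41) = ((68/3)*100)*(-41) = (6800/3)*(-41) = -278800/3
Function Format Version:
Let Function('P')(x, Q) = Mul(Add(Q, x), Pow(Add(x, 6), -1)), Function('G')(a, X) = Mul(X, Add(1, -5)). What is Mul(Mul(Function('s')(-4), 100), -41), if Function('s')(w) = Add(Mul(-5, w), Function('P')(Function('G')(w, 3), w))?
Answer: Rational(-278800, 3) ≈ -92933.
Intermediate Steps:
Function('G')(a, X) = Mul(-4, X) (Function('G')(a, X) = Mul(X, -4) = Mul(-4, X))
Function('P')(x, Q) = Mul(Pow(Add(6, x), -1), Add(Q, x)) (Function('P')(x, Q) = Mul(Add(Q, x), Pow(Add(6, x), -1)) = Mul(Pow(Add(6, x), -1), Add(Q, x)))
Function('s')(w) = Add(2, Mul(Rational(-31, 6), w)) (Function('s')(w) = Add(Mul(-5, w), Mul(Pow(Add(6, Mul(-4, 3)), -1), Add(w, Mul(-4, 3)))) = Add(Mul(-5, w), Mul(Pow(Add(6, -12), -1), Add(w, -12))) = Add(Mul(-5, w), Mul(Pow(-6, -1), Add(-12, w))) = Add(Mul(-5, w), Mul(Rational(-1, 6), Add(-12, w))) = Add(Mul(-5, w), Add(2, Mul(Rational(-1, 6), w))) = Add(2, Mul(Rational(-31, 6), w)))
Mul(Mul(Function('s')(-4), 100), -41) = Mul(Mul(Add(2, Mul(Rational(-31, 6), -4)), 100), -41) = Mul(Mul(Add(2, Rational(62, 3)), 100), -41) = Mul(Mul(Rational(68, 3), 100), -41) = Mul(Rational(6800, 3), -41) = Rational(-278800, 3)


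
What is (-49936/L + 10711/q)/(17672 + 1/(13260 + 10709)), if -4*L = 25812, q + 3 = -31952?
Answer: 3326432630663/7940419022768085 ≈ 0.00041892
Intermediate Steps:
q = -31955 (q = -3 - 31952 = -31955)
L = -6453 (L = -¼*25812 = -6453)
(-49936/L + 10711/q)/(17672 + 1/(13260 + 10709)) = (-49936/(-6453) + 10711/(-31955))/(17672 + 1/(13260 + 10709)) = (-49936*(-1/6453) + 10711*(-1/31955))/(17672 + 1/23969) = (49936/6453 - 10711/31955)/(17672 + 1/23969) = 1526586797/(206205615*(423580169/23969)) = (1526586797/206205615)*(23969/423580169) = 3326432630663/7940419022768085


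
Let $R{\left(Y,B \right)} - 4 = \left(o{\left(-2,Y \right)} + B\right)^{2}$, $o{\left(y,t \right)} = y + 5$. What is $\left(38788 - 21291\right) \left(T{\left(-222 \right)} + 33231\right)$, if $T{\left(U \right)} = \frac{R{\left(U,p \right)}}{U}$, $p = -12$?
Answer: $\frac{129078815909}{222} \approx 5.8144 \cdot 10^{8}$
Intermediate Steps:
$o{\left(y,t \right)} = 5 + y$
$R{\left(Y,B \right)} = 4 + \left(3 + B\right)^{2}$ ($R{\left(Y,B \right)} = 4 + \left(\left(5 - 2\right) + B\right)^{2} = 4 + \left(3 + B\right)^{2}$)
$T{\left(U \right)} = \frac{85}{U}$ ($T{\left(U \right)} = \frac{4 + \left(3 - 12\right)^{2}}{U} = \frac{4 + \left(-9\right)^{2}}{U} = \frac{4 + 81}{U} = \frac{85}{U}$)
$\left(38788 - 21291\right) \left(T{\left(-222 \right)} + 33231\right) = \left(38788 - 21291\right) \left(\frac{85}{-222} + 33231\right) = 17497 \left(85 \left(- \frac{1}{222}\right) + 33231\right) = 17497 \left(- \frac{85}{222} + 33231\right) = 17497 \cdot \frac{7377197}{222} = \frac{129078815909}{222}$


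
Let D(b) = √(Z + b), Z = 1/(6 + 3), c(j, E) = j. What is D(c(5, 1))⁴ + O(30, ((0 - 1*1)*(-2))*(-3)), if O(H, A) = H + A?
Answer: 4060/81 ≈ 50.123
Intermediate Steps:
Z = ⅑ (Z = 1/9 = ⅑ ≈ 0.11111)
D(b) = √(⅑ + b)
O(H, A) = A + H
D(c(5, 1))⁴ + O(30, ((0 - 1*1)*(-2))*(-3)) = (√(1 + 9*5)/3)⁴ + (((0 - 1*1)*(-2))*(-3) + 30) = (√(1 + 45)/3)⁴ + (((0 - 1)*(-2))*(-3) + 30) = (√46/3)⁴ + (-1*(-2)*(-3) + 30) = 2116/81 + (2*(-3) + 30) = 2116/81 + (-6 + 30) = 2116/81 + 24 = 4060/81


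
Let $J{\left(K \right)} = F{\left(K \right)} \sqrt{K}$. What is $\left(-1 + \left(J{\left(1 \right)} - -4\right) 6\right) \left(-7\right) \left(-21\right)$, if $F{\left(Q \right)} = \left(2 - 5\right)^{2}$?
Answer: $11319$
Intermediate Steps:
$F{\left(Q \right)} = 9$ ($F{\left(Q \right)} = \left(-3\right)^{2} = 9$)
$J{\left(K \right)} = 9 \sqrt{K}$
$\left(-1 + \left(J{\left(1 \right)} - -4\right) 6\right) \left(-7\right) \left(-21\right) = \left(-1 + \left(9 \sqrt{1} - -4\right) 6\right) \left(-7\right) \left(-21\right) = \left(-1 + \left(9 \cdot 1 + 4\right) 6\right) \left(-7\right) \left(-21\right) = \left(-1 + \left(9 + 4\right) 6\right) \left(-7\right) \left(-21\right) = \left(-1 + 13 \cdot 6\right) \left(-7\right) \left(-21\right) = \left(-1 + 78\right) \left(-7\right) \left(-21\right) = 77 \left(-7\right) \left(-21\right) = \left(-539\right) \left(-21\right) = 11319$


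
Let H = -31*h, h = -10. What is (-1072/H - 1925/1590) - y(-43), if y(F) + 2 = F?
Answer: 1987927/49290 ≈ 40.331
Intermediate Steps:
y(F) = -2 + F
H = 310 (H = -31*(-10) = 310)
(-1072/H - 1925/1590) - y(-43) = (-1072/310 - 1925/1590) - (-2 - 43) = (-1072*1/310 - 1925*1/1590) - 1*(-45) = (-536/155 - 385/318) + 45 = -230123/49290 + 45 = 1987927/49290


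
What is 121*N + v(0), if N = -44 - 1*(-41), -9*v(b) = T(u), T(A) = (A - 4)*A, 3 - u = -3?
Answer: -1093/3 ≈ -364.33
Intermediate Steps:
u = 6 (u = 3 - 1*(-3) = 3 + 3 = 6)
T(A) = A*(-4 + A) (T(A) = (-4 + A)*A = A*(-4 + A))
v(b) = -4/3 (v(b) = -2*(-4 + 6)/3 = -2*2/3 = -⅑*12 = -4/3)
N = -3 (N = -44 + 41 = -3)
121*N + v(0) = 121*(-3) - 4/3 = -363 - 4/3 = -1093/3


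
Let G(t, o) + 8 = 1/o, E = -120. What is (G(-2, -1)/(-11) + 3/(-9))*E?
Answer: -640/11 ≈ -58.182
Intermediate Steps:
G(t, o) = -8 + 1/o
(G(-2, -1)/(-11) + 3/(-9))*E = ((-8 + 1/(-1))/(-11) + 3/(-9))*(-120) = ((-8 - 1)*(-1/11) + 3*(-⅑))*(-120) = (-9*(-1/11) - ⅓)*(-120) = (9/11 - ⅓)*(-120) = (16/33)*(-120) = -640/11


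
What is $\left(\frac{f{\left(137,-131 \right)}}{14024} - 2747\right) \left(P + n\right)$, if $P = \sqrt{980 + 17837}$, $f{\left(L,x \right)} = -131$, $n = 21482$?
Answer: $- \frac{413786917719}{7012} - \frac{38524059 \sqrt{18817}}{14024} \approx -5.9388 \cdot 10^{7}$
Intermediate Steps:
$P = \sqrt{18817} \approx 137.18$
$\left(\frac{f{\left(137,-131 \right)}}{14024} - 2747\right) \left(P + n\right) = \left(- \frac{131}{14024} - 2747\right) \left(\sqrt{18817} + 21482\right) = \left(\left(-131\right) \frac{1}{14024} - 2747\right) \left(21482 + \sqrt{18817}\right) = \left(- \frac{131}{14024} - 2747\right) \left(21482 + \sqrt{18817}\right) = - \frac{38524059 \left(21482 + \sqrt{18817}\right)}{14024} = - \frac{413786917719}{7012} - \frac{38524059 \sqrt{18817}}{14024}$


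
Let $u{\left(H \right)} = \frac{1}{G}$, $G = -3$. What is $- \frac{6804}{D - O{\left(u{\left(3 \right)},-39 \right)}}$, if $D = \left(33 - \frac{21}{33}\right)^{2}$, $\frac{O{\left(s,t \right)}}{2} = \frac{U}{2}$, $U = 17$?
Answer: $- \frac{823284}{124679} \approx -6.6032$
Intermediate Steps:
$u{\left(H \right)} = - \frac{1}{3}$ ($u{\left(H \right)} = \frac{1}{-3} = - \frac{1}{3}$)
$O{\left(s,t \right)} = 17$ ($O{\left(s,t \right)} = 2 \cdot \frac{17}{2} = 17$)
$D = \frac{126736}{121}$ ($D = \left(33 - \frac{7}{11}\right)^{2} = \left(\frac{356}{11}\right)^{2} = \frac{126736}{121} \approx 1047.4$)
$- \frac{6804}{D - O{\left(u{\left(3 \right)},-39 \right)}} = - \frac{6804}{\frac{126736}{121} - 17} = - \frac{6804}{\frac{124679}{121}} = \left(-6804\right) \frac{121}{124679} = - \frac{823284}{124679}$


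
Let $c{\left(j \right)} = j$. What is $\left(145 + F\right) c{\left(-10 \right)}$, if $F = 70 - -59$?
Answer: $-2740$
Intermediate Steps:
$F = 129$ ($F = 70 + 59 = 129$)
$\left(145 + F\right) c{\left(-10 \right)} = \left(145 + 129\right) \left(-10\right) = 274 \left(-10\right) = -2740$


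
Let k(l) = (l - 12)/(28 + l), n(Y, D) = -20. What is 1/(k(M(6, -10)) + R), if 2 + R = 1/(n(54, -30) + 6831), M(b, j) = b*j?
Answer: 27244/6815 ≈ 3.9977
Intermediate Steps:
k(l) = (-12 + l)/(28 + l)
R = -13621/6811 (R = -2 + 1/(-20 + 6831) = -2 + 1/6811 = -13621/6811 ≈ -1.9999)
1/(k(M(6, -10)) + R) = 1/((-12 + 6*(-10))/(28 + 6*(-10)) - 13621/6811) = 1/((-12 - 60)/(28 - 60) - 13621/6811) = 1/(-72/(-32) - 13621/6811) = 1/(-1/32*(-72) - 13621/6811) = 1/(9/4 - 13621/6811) = 1/(6815/27244) = 27244/6815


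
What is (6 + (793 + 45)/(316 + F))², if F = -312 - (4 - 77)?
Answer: 1690000/5929 ≈ 285.04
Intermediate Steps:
F = -239 (F = -312 - 1*(-73) = -312 + 73 = -239)
(6 + (793 + 45)/(316 + F))² = (6 + (793 + 45)/(316 - 239))² = (6 + 838/77)² = (1300/77)² = 1690000/5929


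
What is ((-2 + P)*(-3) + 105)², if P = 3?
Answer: 10404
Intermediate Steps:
((-2 + P)*(-3) + 105)² = ((-2 + 3)*(-3) + 105)² = (1*(-3) + 105)² = (-3 + 105)² = 102² = 10404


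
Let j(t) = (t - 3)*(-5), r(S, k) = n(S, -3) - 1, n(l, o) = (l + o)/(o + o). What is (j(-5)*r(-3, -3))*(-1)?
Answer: 0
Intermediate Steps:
n(l, o) = (l + o)/(2*o) (n(l, o) = (l + o)/((2*o)) = (l + o)*(1/(2*o)) = (l + o)/(2*o))
r(S, k) = -½ - S/6 (r(S, k) = (½)*(S - 3)/(-3) - 1 = (½)*(-⅓)*(-3 + S) - 1 = (½ - S/6) - 1 = -½ - S/6)
j(t) = 15 - 5*t (j(t) = (-3 + t)*(-5) = 15 - 5*t)
(j(-5)*r(-3, -3))*(-1) = ((15 - 5*(-5))*(-½ - ⅙*(-3)))*(-1) = ((15 + 25)*(-½ + ½))*(-1) = (40*0)*(-1) = 0*(-1) = 0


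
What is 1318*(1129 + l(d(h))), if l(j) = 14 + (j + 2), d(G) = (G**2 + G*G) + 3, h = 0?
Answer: 1513064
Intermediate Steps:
d(G) = 3 + 2*G**2 (d(G) = (G**2 + G**2) + 3 = 2*G**2 + 3 = 3 + 2*G**2)
l(j) = 16 + j (l(j) = 14 + (2 + j) = 16 + j)
1318*(1129 + l(d(h))) = 1318*(1129 + (16 + (3 + 2*0**2))) = 1318*(1129 + (16 + (3 + 2*0))) = 1318*(1129 + (16 + (3 + 0))) = 1318*(1129 + (16 + 3)) = 1318*(1129 + 19) = 1318*1148 = 1513064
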